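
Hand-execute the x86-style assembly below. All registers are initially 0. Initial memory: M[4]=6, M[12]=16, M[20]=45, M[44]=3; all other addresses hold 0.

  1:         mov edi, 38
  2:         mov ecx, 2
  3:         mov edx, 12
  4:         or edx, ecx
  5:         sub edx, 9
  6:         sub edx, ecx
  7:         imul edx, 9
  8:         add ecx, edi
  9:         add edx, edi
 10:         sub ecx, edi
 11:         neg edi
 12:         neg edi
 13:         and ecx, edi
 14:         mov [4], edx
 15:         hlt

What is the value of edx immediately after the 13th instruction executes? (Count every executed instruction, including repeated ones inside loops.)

65

after mov edi, 38: edi=38
after mov ecx, 2: ecx=2
after mov edx, 12: edx=12
after or edx, ecx: edx=12|2=14
after sub edx, 9: edx=14-9=5
after sub edx, ecx: edx=5-2=3
after imul edx, 9: edx=3*9=27
after add ecx, edi: ecx=2+38=40
after add edx, edi: edx=27+38=65
after sub ecx, edi: ecx=40-38=2
after neg edi: edi=-(38)=-38
after neg edi: edi=-(-38)=38
after and ecx, edi: ecx=2&38=2
After step 13: edx = 65.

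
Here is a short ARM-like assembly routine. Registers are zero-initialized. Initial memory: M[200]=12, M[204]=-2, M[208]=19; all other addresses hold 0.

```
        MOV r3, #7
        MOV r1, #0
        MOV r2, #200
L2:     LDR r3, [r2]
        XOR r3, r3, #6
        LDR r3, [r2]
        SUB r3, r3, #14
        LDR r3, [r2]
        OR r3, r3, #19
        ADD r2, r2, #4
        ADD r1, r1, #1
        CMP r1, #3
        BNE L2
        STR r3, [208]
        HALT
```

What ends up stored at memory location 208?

MOV r3, #7 → r3=7
MOV r1, #0 → r1=0
MOV r2, #200 → r2=200
LDR r3, [r2] → r3=M[200]=12
XOR r3, r3, #6 → r3=12^6=10
LDR r3, [r2] → r3=M[200]=12
SUB r3, r3, #14 → r3=12-14=-2
LDR r3, [r2] → r3=M[200]=12
OR r3, r3, #19 → r3=12|19=31
ADD r2, r2, #4 → r2=200+4=204
ADD r1, r1, #1 → r1=0+1=1
CMP r1, #3  (cmp 1,3)
BNE L2: taken
LDR r3, [r2] → r3=M[204]=-2
XOR r3, r3, #6 → r3=(-2)^6=-8
LDR r3, [r2] → r3=M[204]=-2
SUB r3, r3, #14 → r3=(-2)-14=-16
LDR r3, [r2] → r3=M[204]=-2
OR r3, r3, #19 → r3=(-2)|19=-1
ADD r2, r2, #4 → r2=204+4=208
ADD r1, r1, #1 → r1=1+1=2
CMP r1, #3  (cmp 2,3)
BNE L2: taken
LDR r3, [r2] → r3=M[208]=19
XOR r3, r3, #6 → r3=19^6=21
LDR r3, [r2] → r3=M[208]=19
SUB r3, r3, #14 → r3=19-14=5
LDR r3, [r2] → r3=M[208]=19
OR r3, r3, #19 → r3=19|19=19
ADD r2, r2, #4 → r2=208+4=212
ADD r1, r1, #1 → r1=2+1=3
CMP r1, #3  (cmp 3,3)
BNE L2: not taken
STR r3, [208] → M[208]=19
halt.

19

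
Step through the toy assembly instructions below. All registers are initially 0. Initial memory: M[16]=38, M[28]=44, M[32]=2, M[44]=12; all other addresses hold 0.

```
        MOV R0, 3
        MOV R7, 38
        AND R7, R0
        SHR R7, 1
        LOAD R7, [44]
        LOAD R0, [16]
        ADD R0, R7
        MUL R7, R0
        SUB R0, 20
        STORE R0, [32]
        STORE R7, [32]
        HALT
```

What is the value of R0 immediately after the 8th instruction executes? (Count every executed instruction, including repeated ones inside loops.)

50

after MOV R0, 3: R0=3
after MOV R7, 38: R7=38
after AND R7, R0: R7=38&3=2
after SHR R7, 1: R7=2>>1=1
after LOAD R7, [44]: R7=M[44]=12
after LOAD R0, [16]: R0=M[16]=38
after ADD R0, R7: R0=38+12=50
after MUL R7, R0: R7=12*50=600
After step 8: R0 = 50.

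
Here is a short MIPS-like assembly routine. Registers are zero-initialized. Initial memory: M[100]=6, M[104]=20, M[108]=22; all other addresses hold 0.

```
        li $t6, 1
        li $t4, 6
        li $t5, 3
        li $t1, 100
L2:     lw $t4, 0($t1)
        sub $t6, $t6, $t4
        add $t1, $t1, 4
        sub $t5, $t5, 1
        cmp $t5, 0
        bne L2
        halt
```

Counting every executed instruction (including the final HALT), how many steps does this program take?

$t6=1
$t4=6
$t5=3
$t1=100
$t4=M[100]=6
$t6=1-6=-5
$t1=100+4=104
$t5=3-1=2
cmp $t5, 0  (cmp 2,0)
bne L2: taken
$t4=M[104]=20
$t6=(-5)-20=-25
$t1=104+4=108
$t5=2-1=1
cmp $t5, 0  (cmp 1,0)
bne L2: taken
$t4=M[108]=22
$t6=(-25)-22=-47
$t1=108+4=112
$t5=1-1=0
cmp $t5, 0  (cmp 0,0)
bne L2: not taken
halt.
Total executed instructions: 23.

23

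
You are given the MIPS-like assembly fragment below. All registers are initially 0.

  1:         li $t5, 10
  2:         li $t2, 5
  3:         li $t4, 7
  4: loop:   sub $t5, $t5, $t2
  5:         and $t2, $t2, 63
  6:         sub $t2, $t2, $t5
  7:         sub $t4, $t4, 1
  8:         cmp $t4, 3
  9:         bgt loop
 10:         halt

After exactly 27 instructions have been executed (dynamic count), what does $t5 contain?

after li $t5, 10: $t5=10
after li $t2, 5: $t2=5
after li $t4, 7: $t4=7
after sub $t5, $t5, $t2: $t5=10-5=5
after and $t2, $t2, 63: $t2=5&63=5
after sub $t2, $t2, $t5: $t2=5-5=0
after sub $t4, $t4, 1: $t4=7-1=6
cmp $t4, 3  (cmp 6,3)
bgt loop: taken
after sub $t5, $t5, $t2: $t5=5-0=5
after and $t2, $t2, 63: $t2=0&63=0
after sub $t2, $t2, $t5: $t2=0-5=-5
after sub $t4, $t4, 1: $t4=6-1=5
cmp $t4, 3  (cmp 5,3)
bgt loop: taken
after sub $t5, $t5, $t2: $t5=5-(-5)=10
after and $t2, $t2, 63: $t2=(-5)&63=59
after sub $t2, $t2, $t5: $t2=59-10=49
after sub $t4, $t4, 1: $t4=5-1=4
cmp $t4, 3  (cmp 4,3)
bgt loop: taken
after sub $t5, $t5, $t2: $t5=10-49=-39
after and $t2, $t2, 63: $t2=49&63=49
after sub $t2, $t2, $t5: $t2=49-(-39)=88
after sub $t4, $t4, 1: $t4=4-1=3
cmp $t4, 3  (cmp 3,3)
bgt loop: not taken
After step 27: $t5 = -39.

-39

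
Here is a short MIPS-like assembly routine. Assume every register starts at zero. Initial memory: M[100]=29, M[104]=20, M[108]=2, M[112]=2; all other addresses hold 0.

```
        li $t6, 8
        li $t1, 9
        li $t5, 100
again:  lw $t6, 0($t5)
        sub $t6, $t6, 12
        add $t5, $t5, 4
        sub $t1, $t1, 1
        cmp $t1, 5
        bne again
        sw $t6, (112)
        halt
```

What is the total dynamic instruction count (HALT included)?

$t6=8
$t1=9
$t5=100
$t6=M[100]=29
$t6=29-12=17
$t5=100+4=104
$t1=9-1=8
cmp $t1, 5  (cmp 8,5)
bne again: taken
$t6=M[104]=20
$t6=20-12=8
$t5=104+4=108
$t1=8-1=7
cmp $t1, 5  (cmp 7,5)
bne again: taken
$t6=M[108]=2
$t6=2-12=-10
$t5=108+4=112
$t1=7-1=6
cmp $t1, 5  (cmp 6,5)
bne again: taken
$t6=M[112]=2
$t6=2-12=-10
$t5=112+4=116
$t1=6-1=5
cmp $t1, 5  (cmp 5,5)
bne again: not taken
sw $t6, (112) → M[112]=-10
halt.
Total executed instructions: 29.

29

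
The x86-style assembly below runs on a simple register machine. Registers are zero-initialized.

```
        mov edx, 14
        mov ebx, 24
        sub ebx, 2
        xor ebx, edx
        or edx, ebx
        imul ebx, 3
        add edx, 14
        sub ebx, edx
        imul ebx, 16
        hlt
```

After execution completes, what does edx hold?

edx=14
ebx=24
ebx=24-2=22
ebx=22^14=24
edx=14|24=30
ebx=24*3=72
edx=30+14=44
ebx=72-44=28
ebx=28*16=448
halt.

44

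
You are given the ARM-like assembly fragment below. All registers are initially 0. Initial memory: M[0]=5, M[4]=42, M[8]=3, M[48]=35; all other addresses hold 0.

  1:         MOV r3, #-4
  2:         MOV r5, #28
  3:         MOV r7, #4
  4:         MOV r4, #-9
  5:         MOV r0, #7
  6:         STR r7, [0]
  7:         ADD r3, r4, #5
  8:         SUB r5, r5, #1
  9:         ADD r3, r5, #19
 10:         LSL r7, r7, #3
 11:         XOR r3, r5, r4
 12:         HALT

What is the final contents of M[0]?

4

r3=-4
r5=28
r7=4
r4=-9
r0=7
STR r7, [0] → M[0]=4
r3=(-9)+5=-4
r5=28-1=27
r3=27+19=46
r7=4<<3=32
r3=27^(-9)=-20
halt.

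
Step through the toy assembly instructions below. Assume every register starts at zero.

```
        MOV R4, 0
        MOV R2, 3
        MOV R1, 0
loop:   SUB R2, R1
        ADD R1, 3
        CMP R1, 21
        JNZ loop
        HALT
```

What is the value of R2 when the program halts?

-60

after MOV R4, 0: R4=0
after MOV R2, 3: R2=3
after MOV R1, 0: R1=0
after SUB R2, R1: R2=3-0=3
after ADD R1, 3: R1=0+3=3
CMP R1, 21  (cmp 3,21)
JNZ loop: taken
after SUB R2, R1: R2=3-3=0
after ADD R1, 3: R1=3+3=6
CMP R1, 21  (cmp 6,21)
JNZ loop: taken
after SUB R2, R1: R2=0-6=-6
after ADD R1, 3: R1=6+3=9
CMP R1, 21  (cmp 9,21)
JNZ loop: taken
after SUB R2, R1: R2=(-6)-9=-15
after ADD R1, 3: R1=9+3=12
CMP R1, 21  (cmp 12,21)
JNZ loop: taken
after SUB R2, R1: R2=(-15)-12=-27
after ADD R1, 3: R1=12+3=15
CMP R1, 21  (cmp 15,21)
JNZ loop: taken
after SUB R2, R1: R2=(-27)-15=-42
after ADD R1, 3: R1=15+3=18
CMP R1, 21  (cmp 18,21)
JNZ loop: taken
after SUB R2, R1: R2=(-42)-18=-60
after ADD R1, 3: R1=18+3=21
CMP R1, 21  (cmp 21,21)
JNZ loop: not taken
halt.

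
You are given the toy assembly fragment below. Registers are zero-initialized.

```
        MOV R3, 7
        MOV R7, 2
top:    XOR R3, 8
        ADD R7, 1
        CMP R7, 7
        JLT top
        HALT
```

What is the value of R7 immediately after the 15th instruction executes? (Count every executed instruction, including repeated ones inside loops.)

after MOV R3, 7: R3=7
after MOV R7, 2: R7=2
after XOR R3, 8: R3=7^8=15
after ADD R7, 1: R7=2+1=3
CMP R7, 7  (cmp 3,7)
JLT top: taken
after XOR R3, 8: R3=15^8=7
after ADD R7, 1: R7=3+1=4
CMP R7, 7  (cmp 4,7)
JLT top: taken
after XOR R3, 8: R3=7^8=15
after ADD R7, 1: R7=4+1=5
CMP R7, 7  (cmp 5,7)
JLT top: taken
after XOR R3, 8: R3=15^8=7
After step 15: R7 = 5.

5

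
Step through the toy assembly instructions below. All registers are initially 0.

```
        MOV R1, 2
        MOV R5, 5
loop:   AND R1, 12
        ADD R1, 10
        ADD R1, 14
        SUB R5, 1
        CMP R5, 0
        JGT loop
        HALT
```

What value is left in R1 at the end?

24

after MOV R1, 2: R1=2
after MOV R5, 5: R5=5
after AND R1, 12: R1=2&12=0
after ADD R1, 10: R1=0+10=10
after ADD R1, 14: R1=10+14=24
after SUB R5, 1: R5=5-1=4
CMP R5, 0  (cmp 4,0)
JGT loop: taken
after AND R1, 12: R1=24&12=8
after ADD R1, 10: R1=8+10=18
after ADD R1, 14: R1=18+14=32
after SUB R5, 1: R5=4-1=3
CMP R5, 0  (cmp 3,0)
JGT loop: taken
after AND R1, 12: R1=32&12=0
after ADD R1, 10: R1=0+10=10
after ADD R1, 14: R1=10+14=24
after SUB R5, 1: R5=3-1=2
CMP R5, 0  (cmp 2,0)
JGT loop: taken
after AND R1, 12: R1=24&12=8
after ADD R1, 10: R1=8+10=18
after ADD R1, 14: R1=18+14=32
after SUB R5, 1: R5=2-1=1
CMP R5, 0  (cmp 1,0)
JGT loop: taken
after AND R1, 12: R1=32&12=0
after ADD R1, 10: R1=0+10=10
after ADD R1, 14: R1=10+14=24
after SUB R5, 1: R5=1-1=0
CMP R5, 0  (cmp 0,0)
JGT loop: not taken
halt.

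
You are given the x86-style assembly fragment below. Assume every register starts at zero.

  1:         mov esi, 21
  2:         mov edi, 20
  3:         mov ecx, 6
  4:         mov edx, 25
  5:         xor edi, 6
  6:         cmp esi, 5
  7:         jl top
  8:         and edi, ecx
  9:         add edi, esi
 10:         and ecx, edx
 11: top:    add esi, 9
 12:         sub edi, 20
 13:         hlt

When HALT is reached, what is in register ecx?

0

esi=21
edi=20
ecx=6
edx=25
edi=20^6=18
cmp esi, 5  (cmp 21,5)
jl top: not taken
edi=18&6=2
edi=2+21=23
ecx=6&25=0
esi=21+9=30
edi=23-20=3
halt.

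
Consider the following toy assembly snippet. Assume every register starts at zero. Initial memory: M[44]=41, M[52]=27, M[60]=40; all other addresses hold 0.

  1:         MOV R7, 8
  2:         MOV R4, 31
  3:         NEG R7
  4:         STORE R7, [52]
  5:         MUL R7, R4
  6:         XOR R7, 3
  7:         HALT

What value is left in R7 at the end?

-245

after MOV R7, 8: R7=8
after MOV R4, 31: R4=31
after NEG R7: R7=-(8)=-8
STORE R7, [52] → M[52]=-8
after MUL R7, R4: R7=(-8)*31=-248
after XOR R7, 3: R7=(-248)^3=-245
halt.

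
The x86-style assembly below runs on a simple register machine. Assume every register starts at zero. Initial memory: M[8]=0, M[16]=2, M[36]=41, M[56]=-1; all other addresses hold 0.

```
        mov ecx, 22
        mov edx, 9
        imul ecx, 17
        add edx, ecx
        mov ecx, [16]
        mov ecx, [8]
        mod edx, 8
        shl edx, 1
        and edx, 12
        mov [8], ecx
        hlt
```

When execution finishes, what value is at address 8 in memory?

0

after mov ecx, 22: ecx=22
after mov edx, 9: edx=9
after imul ecx, 17: ecx=22*17=374
after add edx, ecx: edx=9+374=383
after mov ecx, [16]: ecx=M[16]=2
after mov ecx, [8]: ecx=M[8]=0
after mod edx, 8: edx=383%8=7
after shl edx, 1: edx=7<<1=14
after and edx, 12: edx=14&12=12
mov [8], ecx → M[8]=0
halt.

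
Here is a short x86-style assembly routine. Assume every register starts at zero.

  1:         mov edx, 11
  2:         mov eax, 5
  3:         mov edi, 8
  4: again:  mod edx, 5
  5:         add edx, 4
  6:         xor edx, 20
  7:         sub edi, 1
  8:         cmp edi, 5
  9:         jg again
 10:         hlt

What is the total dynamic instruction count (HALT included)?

mov edx, 11 → edx=11
mov eax, 5 → eax=5
mov edi, 8 → edi=8
mod edx, 5 → edx=11%5=1
add edx, 4 → edx=1+4=5
xor edx, 20 → edx=5^20=17
sub edi, 1 → edi=8-1=7
cmp edi, 5  (cmp 7,5)
jg again: taken
mod edx, 5 → edx=17%5=2
add edx, 4 → edx=2+4=6
xor edx, 20 → edx=6^20=18
sub edi, 1 → edi=7-1=6
cmp edi, 5  (cmp 6,5)
jg again: taken
mod edx, 5 → edx=18%5=3
add edx, 4 → edx=3+4=7
xor edx, 20 → edx=7^20=19
sub edi, 1 → edi=6-1=5
cmp edi, 5  (cmp 5,5)
jg again: not taken
halt.
Total executed instructions: 22.

22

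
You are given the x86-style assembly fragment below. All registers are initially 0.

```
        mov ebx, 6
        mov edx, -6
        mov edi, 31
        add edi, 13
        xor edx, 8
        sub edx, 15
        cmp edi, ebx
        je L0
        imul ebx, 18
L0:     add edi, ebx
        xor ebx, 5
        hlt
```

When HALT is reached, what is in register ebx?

105

after mov ebx, 6: ebx=6
after mov edx, -6: edx=-6
after mov edi, 31: edi=31
after add edi, 13: edi=31+13=44
after xor edx, 8: edx=(-6)^8=-14
after sub edx, 15: edx=(-14)-15=-29
cmp edi, ebx  (cmp 44,6)
je L0: not taken
after imul ebx, 18: ebx=6*18=108
after add edi, ebx: edi=44+108=152
after xor ebx, 5: ebx=108^5=105
halt.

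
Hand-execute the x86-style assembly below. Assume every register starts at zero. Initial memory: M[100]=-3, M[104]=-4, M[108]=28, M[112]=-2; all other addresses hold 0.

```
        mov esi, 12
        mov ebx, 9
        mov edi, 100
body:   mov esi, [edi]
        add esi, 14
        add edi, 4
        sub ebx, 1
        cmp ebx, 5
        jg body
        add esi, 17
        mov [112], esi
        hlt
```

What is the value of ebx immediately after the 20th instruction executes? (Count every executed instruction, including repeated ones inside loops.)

mov esi, 12 → esi=12
mov ebx, 9 → ebx=9
mov edi, 100 → edi=100
mov esi, [edi] → esi=M[100]=-3
add esi, 14 → esi=(-3)+14=11
add edi, 4 → edi=100+4=104
sub ebx, 1 → ebx=9-1=8
cmp ebx, 5  (cmp 8,5)
jg body: taken
mov esi, [edi] → esi=M[104]=-4
add esi, 14 → esi=(-4)+14=10
add edi, 4 → edi=104+4=108
sub ebx, 1 → ebx=8-1=7
cmp ebx, 5  (cmp 7,5)
jg body: taken
mov esi, [edi] → esi=M[108]=28
add esi, 14 → esi=28+14=42
add edi, 4 → edi=108+4=112
sub ebx, 1 → ebx=7-1=6
cmp ebx, 5  (cmp 6,5)
After step 20: ebx = 6.

6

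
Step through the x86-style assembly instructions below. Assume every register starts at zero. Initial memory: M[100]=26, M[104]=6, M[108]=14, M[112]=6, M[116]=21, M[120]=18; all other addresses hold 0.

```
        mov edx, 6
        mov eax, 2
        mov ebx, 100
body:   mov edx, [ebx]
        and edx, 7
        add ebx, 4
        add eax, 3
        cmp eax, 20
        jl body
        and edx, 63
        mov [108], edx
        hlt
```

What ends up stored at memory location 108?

after mov edx, 6: edx=6
after mov eax, 2: eax=2
after mov ebx, 100: ebx=100
after mov edx, [ebx]: edx=M[100]=26
after and edx, 7: edx=26&7=2
after add ebx, 4: ebx=100+4=104
after add eax, 3: eax=2+3=5
cmp eax, 20  (cmp 5,20)
jl body: taken
after mov edx, [ebx]: edx=M[104]=6
after and edx, 7: edx=6&7=6
after add ebx, 4: ebx=104+4=108
after add eax, 3: eax=5+3=8
cmp eax, 20  (cmp 8,20)
jl body: taken
after mov edx, [ebx]: edx=M[108]=14
after and edx, 7: edx=14&7=6
after add ebx, 4: ebx=108+4=112
after add eax, 3: eax=8+3=11
cmp eax, 20  (cmp 11,20)
jl body: taken
after mov edx, [ebx]: edx=M[112]=6
after and edx, 7: edx=6&7=6
after add ebx, 4: ebx=112+4=116
after add eax, 3: eax=11+3=14
cmp eax, 20  (cmp 14,20)
jl body: taken
after mov edx, [ebx]: edx=M[116]=21
after and edx, 7: edx=21&7=5
after add ebx, 4: ebx=116+4=120
after add eax, 3: eax=14+3=17
cmp eax, 20  (cmp 17,20)
jl body: taken
after mov edx, [ebx]: edx=M[120]=18
after and edx, 7: edx=18&7=2
after add ebx, 4: ebx=120+4=124
after add eax, 3: eax=17+3=20
cmp eax, 20  (cmp 20,20)
jl body: not taken
after and edx, 63: edx=2&63=2
mov [108], edx → M[108]=2
halt.

2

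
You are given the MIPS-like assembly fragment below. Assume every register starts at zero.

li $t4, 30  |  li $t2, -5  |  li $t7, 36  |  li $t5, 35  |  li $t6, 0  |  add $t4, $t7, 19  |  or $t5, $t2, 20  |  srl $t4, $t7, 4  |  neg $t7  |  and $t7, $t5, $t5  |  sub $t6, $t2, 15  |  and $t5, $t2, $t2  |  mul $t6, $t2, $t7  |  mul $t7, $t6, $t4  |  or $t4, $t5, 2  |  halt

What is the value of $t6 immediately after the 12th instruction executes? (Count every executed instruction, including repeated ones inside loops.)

after li $t4, 30: $t4=30
after li $t2, -5: $t2=-5
after li $t7, 36: $t7=36
after li $t5, 35: $t5=35
after li $t6, 0: $t6=0
after add $t4, $t7, 19: $t4=36+19=55
after or $t5, $t2, 20: $t5=(-5)|20=-1
after srl $t4, $t7, 4: $t4=36>>4=2
after neg $t7: $t7=-(36)=-36
after and $t7, $t5, $t5: $t7=(-1)&(-1)=-1
after sub $t6, $t2, 15: $t6=(-5)-15=-20
after and $t5, $t2, $t2: $t5=(-5)&(-5)=-5
After step 12: $t6 = -20.

-20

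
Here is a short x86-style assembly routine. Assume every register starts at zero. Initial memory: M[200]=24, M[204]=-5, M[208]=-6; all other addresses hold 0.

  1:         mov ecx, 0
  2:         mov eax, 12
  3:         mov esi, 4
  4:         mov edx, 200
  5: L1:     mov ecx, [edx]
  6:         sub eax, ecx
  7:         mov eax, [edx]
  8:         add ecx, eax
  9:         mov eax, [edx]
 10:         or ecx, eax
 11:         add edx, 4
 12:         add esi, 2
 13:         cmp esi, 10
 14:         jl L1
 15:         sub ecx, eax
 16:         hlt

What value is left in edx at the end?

212

mov ecx, 0 → ecx=0
mov eax, 12 → eax=12
mov esi, 4 → esi=4
mov edx, 200 → edx=200
mov ecx, [edx] → ecx=M[200]=24
sub eax, ecx → eax=12-24=-12
mov eax, [edx] → eax=M[200]=24
add ecx, eax → ecx=24+24=48
mov eax, [edx] → eax=M[200]=24
or ecx, eax → ecx=48|24=56
add edx, 4 → edx=200+4=204
add esi, 2 → esi=4+2=6
cmp esi, 10  (cmp 6,10)
jl L1: taken
mov ecx, [edx] → ecx=M[204]=-5
sub eax, ecx → eax=24-(-5)=29
mov eax, [edx] → eax=M[204]=-5
add ecx, eax → ecx=(-5)+(-5)=-10
mov eax, [edx] → eax=M[204]=-5
or ecx, eax → ecx=(-10)|(-5)=-1
add edx, 4 → edx=204+4=208
add esi, 2 → esi=6+2=8
cmp esi, 10  (cmp 8,10)
jl L1: taken
mov ecx, [edx] → ecx=M[208]=-6
sub eax, ecx → eax=(-5)-(-6)=1
mov eax, [edx] → eax=M[208]=-6
add ecx, eax → ecx=(-6)+(-6)=-12
mov eax, [edx] → eax=M[208]=-6
or ecx, eax → ecx=(-12)|(-6)=-2
add edx, 4 → edx=208+4=212
add esi, 2 → esi=8+2=10
cmp esi, 10  (cmp 10,10)
jl L1: not taken
sub ecx, eax → ecx=(-2)-(-6)=4
halt.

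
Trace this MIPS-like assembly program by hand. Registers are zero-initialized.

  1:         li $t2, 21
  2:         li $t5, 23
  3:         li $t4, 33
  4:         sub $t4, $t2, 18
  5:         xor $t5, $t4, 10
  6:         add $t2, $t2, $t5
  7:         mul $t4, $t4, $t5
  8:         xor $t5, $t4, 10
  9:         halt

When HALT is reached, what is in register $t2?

after li $t2, 21: $t2=21
after li $t5, 23: $t5=23
after li $t4, 33: $t4=33
after sub $t4, $t2, 18: $t4=21-18=3
after xor $t5, $t4, 10: $t5=3^10=9
after add $t2, $t2, $t5: $t2=21+9=30
after mul $t4, $t4, $t5: $t4=3*9=27
after xor $t5, $t4, 10: $t5=27^10=17
halt.

30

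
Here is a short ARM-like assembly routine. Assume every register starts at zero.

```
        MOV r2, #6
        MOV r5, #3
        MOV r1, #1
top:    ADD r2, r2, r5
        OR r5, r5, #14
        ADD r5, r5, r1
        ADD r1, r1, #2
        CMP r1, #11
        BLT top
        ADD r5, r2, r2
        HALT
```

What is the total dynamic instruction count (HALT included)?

35

r2=6
r5=3
r1=1
r2=6+3=9
r5=3|14=15
r5=15+1=16
r1=1+2=3
CMP r1, #11  (cmp 3,11)
BLT top: taken
r2=9+16=25
r5=16|14=30
r5=30+3=33
r1=3+2=5
CMP r1, #11  (cmp 5,11)
BLT top: taken
r2=25+33=58
r5=33|14=47
r5=47+5=52
r1=5+2=7
CMP r1, #11  (cmp 7,11)
BLT top: taken
r2=58+52=110
r5=52|14=62
r5=62+7=69
r1=7+2=9
CMP r1, #11  (cmp 9,11)
BLT top: taken
r2=110+69=179
r5=69|14=79
r5=79+9=88
r1=9+2=11
CMP r1, #11  (cmp 11,11)
BLT top: not taken
r5=179+179=358
halt.
Total executed instructions: 35.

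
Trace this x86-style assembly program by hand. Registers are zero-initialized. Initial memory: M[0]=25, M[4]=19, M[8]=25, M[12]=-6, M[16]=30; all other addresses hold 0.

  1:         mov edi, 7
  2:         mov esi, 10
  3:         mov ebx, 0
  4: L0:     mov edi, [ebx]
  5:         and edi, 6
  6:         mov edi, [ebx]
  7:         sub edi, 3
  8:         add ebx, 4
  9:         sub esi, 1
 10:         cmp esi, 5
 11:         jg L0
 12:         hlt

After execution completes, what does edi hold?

27

after mov edi, 7: edi=7
after mov esi, 10: esi=10
after mov ebx, 0: ebx=0
after mov edi, [ebx]: edi=M[0]=25
after and edi, 6: edi=25&6=0
after mov edi, [ebx]: edi=M[0]=25
after sub edi, 3: edi=25-3=22
after add ebx, 4: ebx=0+4=4
after sub esi, 1: esi=10-1=9
cmp esi, 5  (cmp 9,5)
jg L0: taken
after mov edi, [ebx]: edi=M[4]=19
after and edi, 6: edi=19&6=2
after mov edi, [ebx]: edi=M[4]=19
after sub edi, 3: edi=19-3=16
after add ebx, 4: ebx=4+4=8
after sub esi, 1: esi=9-1=8
cmp esi, 5  (cmp 8,5)
jg L0: taken
after mov edi, [ebx]: edi=M[8]=25
after and edi, 6: edi=25&6=0
after mov edi, [ebx]: edi=M[8]=25
after sub edi, 3: edi=25-3=22
after add ebx, 4: ebx=8+4=12
after sub esi, 1: esi=8-1=7
cmp esi, 5  (cmp 7,5)
jg L0: taken
after mov edi, [ebx]: edi=M[12]=-6
after and edi, 6: edi=(-6)&6=2
after mov edi, [ebx]: edi=M[12]=-6
after sub edi, 3: edi=(-6)-3=-9
after add ebx, 4: ebx=12+4=16
after sub esi, 1: esi=7-1=6
cmp esi, 5  (cmp 6,5)
jg L0: taken
after mov edi, [ebx]: edi=M[16]=30
after and edi, 6: edi=30&6=6
after mov edi, [ebx]: edi=M[16]=30
after sub edi, 3: edi=30-3=27
after add ebx, 4: ebx=16+4=20
after sub esi, 1: esi=6-1=5
cmp esi, 5  (cmp 5,5)
jg L0: not taken
halt.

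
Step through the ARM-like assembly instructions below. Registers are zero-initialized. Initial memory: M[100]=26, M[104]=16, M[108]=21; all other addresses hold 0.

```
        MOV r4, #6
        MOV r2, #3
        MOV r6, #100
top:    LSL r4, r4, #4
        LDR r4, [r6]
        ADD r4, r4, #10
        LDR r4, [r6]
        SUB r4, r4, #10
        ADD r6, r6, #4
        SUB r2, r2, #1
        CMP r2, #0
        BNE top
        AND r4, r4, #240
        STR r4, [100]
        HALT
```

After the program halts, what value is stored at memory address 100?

r4=6
r2=3
r6=100
r4=6<<4=96
r4=M[100]=26
r4=26+10=36
r4=M[100]=26
r4=26-10=16
r6=100+4=104
r2=3-1=2
CMP r2, #0  (cmp 2,0)
BNE top: taken
r4=16<<4=256
r4=M[104]=16
r4=16+10=26
r4=M[104]=16
r4=16-10=6
r6=104+4=108
r2=2-1=1
CMP r2, #0  (cmp 1,0)
BNE top: taken
r4=6<<4=96
r4=M[108]=21
r4=21+10=31
r4=M[108]=21
r4=21-10=11
r6=108+4=112
r2=1-1=0
CMP r2, #0  (cmp 0,0)
BNE top: not taken
r4=11&240=0
STR r4, [100] → M[100]=0
halt.

0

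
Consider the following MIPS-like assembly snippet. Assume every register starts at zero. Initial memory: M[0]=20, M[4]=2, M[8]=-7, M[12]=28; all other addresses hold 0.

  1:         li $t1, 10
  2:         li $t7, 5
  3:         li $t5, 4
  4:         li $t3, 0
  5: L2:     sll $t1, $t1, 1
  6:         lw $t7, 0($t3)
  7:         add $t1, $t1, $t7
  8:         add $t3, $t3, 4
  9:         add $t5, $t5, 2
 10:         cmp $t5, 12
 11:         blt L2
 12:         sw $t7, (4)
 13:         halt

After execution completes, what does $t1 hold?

342

after li $t1, 10: $t1=10
after li $t7, 5: $t7=5
after li $t5, 4: $t5=4
after li $t3, 0: $t3=0
after sll $t1, $t1, 1: $t1=10<<1=20
after lw $t7, 0($t3): $t7=M[0]=20
after add $t1, $t1, $t7: $t1=20+20=40
after add $t3, $t3, 4: $t3=0+4=4
after add $t5, $t5, 2: $t5=4+2=6
cmp $t5, 12  (cmp 6,12)
blt L2: taken
after sll $t1, $t1, 1: $t1=40<<1=80
after lw $t7, 0($t3): $t7=M[4]=2
after add $t1, $t1, $t7: $t1=80+2=82
after add $t3, $t3, 4: $t3=4+4=8
after add $t5, $t5, 2: $t5=6+2=8
cmp $t5, 12  (cmp 8,12)
blt L2: taken
after sll $t1, $t1, 1: $t1=82<<1=164
after lw $t7, 0($t3): $t7=M[8]=-7
after add $t1, $t1, $t7: $t1=164+(-7)=157
after add $t3, $t3, 4: $t3=8+4=12
after add $t5, $t5, 2: $t5=8+2=10
cmp $t5, 12  (cmp 10,12)
blt L2: taken
after sll $t1, $t1, 1: $t1=157<<1=314
after lw $t7, 0($t3): $t7=M[12]=28
after add $t1, $t1, $t7: $t1=314+28=342
after add $t3, $t3, 4: $t3=12+4=16
after add $t5, $t5, 2: $t5=10+2=12
cmp $t5, 12  (cmp 12,12)
blt L2: not taken
sw $t7, (4) → M[4]=28
halt.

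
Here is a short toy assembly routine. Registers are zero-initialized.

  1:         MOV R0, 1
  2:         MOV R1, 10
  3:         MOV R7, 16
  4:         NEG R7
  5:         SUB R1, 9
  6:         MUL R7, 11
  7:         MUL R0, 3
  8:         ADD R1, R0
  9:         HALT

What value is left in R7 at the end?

-176

after MOV R0, 1: R0=1
after MOV R1, 10: R1=10
after MOV R7, 16: R7=16
after NEG R7: R7=-(16)=-16
after SUB R1, 9: R1=10-9=1
after MUL R7, 11: R7=(-16)*11=-176
after MUL R0, 3: R0=1*3=3
after ADD R1, R0: R1=1+3=4
halt.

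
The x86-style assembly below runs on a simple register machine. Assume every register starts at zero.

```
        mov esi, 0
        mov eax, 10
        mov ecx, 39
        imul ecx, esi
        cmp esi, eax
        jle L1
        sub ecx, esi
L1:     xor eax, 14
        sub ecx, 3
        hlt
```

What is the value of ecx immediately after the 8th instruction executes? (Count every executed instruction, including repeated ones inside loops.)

after mov esi, 0: esi=0
after mov eax, 10: eax=10
after mov ecx, 39: ecx=39
after imul ecx, esi: ecx=39*0=0
cmp esi, eax  (cmp 0,10)
jle L1: taken
after xor eax, 14: eax=10^14=4
after sub ecx, 3: ecx=0-3=-3
After step 8: ecx = -3.

-3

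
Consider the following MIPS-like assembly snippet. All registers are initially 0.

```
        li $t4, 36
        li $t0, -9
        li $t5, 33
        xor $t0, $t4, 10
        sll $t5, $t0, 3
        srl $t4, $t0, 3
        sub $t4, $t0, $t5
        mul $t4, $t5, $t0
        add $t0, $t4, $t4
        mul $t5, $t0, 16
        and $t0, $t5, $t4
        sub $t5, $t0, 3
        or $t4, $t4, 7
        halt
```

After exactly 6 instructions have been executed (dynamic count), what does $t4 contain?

5

after li $t4, 36: $t4=36
after li $t0, -9: $t0=-9
after li $t5, 33: $t5=33
after xor $t0, $t4, 10: $t0=36^10=46
after sll $t5, $t0, 3: $t5=46<<3=368
after srl $t4, $t0, 3: $t4=46>>3=5
After step 6: $t4 = 5.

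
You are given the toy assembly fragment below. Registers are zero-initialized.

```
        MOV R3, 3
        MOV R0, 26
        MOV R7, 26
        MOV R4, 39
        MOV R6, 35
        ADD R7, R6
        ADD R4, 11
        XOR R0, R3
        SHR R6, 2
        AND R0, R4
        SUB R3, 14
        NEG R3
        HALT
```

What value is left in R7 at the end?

61

MOV R3, 3 → R3=3
MOV R0, 26 → R0=26
MOV R7, 26 → R7=26
MOV R4, 39 → R4=39
MOV R6, 35 → R6=35
ADD R7, R6 → R7=26+35=61
ADD R4, 11 → R4=39+11=50
XOR R0, R3 → R0=26^3=25
SHR R6, 2 → R6=35>>2=8
AND R0, R4 → R0=25&50=16
SUB R3, 14 → R3=3-14=-11
NEG R3 → R3=-(-11)=11
halt.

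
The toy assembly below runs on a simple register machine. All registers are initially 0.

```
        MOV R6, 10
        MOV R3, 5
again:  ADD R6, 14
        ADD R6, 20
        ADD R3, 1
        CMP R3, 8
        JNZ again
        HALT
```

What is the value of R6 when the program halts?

112

MOV R6, 10 → R6=10
MOV R3, 5 → R3=5
ADD R6, 14 → R6=10+14=24
ADD R6, 20 → R6=24+20=44
ADD R3, 1 → R3=5+1=6
CMP R3, 8  (cmp 6,8)
JNZ again: taken
ADD R6, 14 → R6=44+14=58
ADD R6, 20 → R6=58+20=78
ADD R3, 1 → R3=6+1=7
CMP R3, 8  (cmp 7,8)
JNZ again: taken
ADD R6, 14 → R6=78+14=92
ADD R6, 20 → R6=92+20=112
ADD R3, 1 → R3=7+1=8
CMP R3, 8  (cmp 8,8)
JNZ again: not taken
halt.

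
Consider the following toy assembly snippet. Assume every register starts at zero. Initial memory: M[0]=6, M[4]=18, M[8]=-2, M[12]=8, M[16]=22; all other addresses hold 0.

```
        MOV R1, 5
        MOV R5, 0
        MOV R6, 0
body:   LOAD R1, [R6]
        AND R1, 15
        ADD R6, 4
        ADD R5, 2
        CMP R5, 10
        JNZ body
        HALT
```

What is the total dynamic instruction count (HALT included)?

34

MOV R1, 5 → R1=5
MOV R5, 0 → R5=0
MOV R6, 0 → R6=0
LOAD R1, [R6] → R1=M[0]=6
AND R1, 15 → R1=6&15=6
ADD R6, 4 → R6=0+4=4
ADD R5, 2 → R5=0+2=2
CMP R5, 10  (cmp 2,10)
JNZ body: taken
LOAD R1, [R6] → R1=M[4]=18
AND R1, 15 → R1=18&15=2
ADD R6, 4 → R6=4+4=8
ADD R5, 2 → R5=2+2=4
CMP R5, 10  (cmp 4,10)
JNZ body: taken
LOAD R1, [R6] → R1=M[8]=-2
AND R1, 15 → R1=(-2)&15=14
ADD R6, 4 → R6=8+4=12
ADD R5, 2 → R5=4+2=6
CMP R5, 10  (cmp 6,10)
JNZ body: taken
LOAD R1, [R6] → R1=M[12]=8
AND R1, 15 → R1=8&15=8
ADD R6, 4 → R6=12+4=16
ADD R5, 2 → R5=6+2=8
CMP R5, 10  (cmp 8,10)
JNZ body: taken
LOAD R1, [R6] → R1=M[16]=22
AND R1, 15 → R1=22&15=6
ADD R6, 4 → R6=16+4=20
ADD R5, 2 → R5=8+2=10
CMP R5, 10  (cmp 10,10)
JNZ body: not taken
halt.
Total executed instructions: 34.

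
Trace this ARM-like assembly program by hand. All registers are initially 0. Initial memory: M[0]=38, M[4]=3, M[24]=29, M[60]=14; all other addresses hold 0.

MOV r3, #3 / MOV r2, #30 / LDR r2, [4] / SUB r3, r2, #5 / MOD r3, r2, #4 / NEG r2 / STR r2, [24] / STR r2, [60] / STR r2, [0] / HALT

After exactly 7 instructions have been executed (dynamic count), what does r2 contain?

MOV r3, #3 → r3=3
MOV r2, #30 → r2=30
LDR r2, [4] → r2=M[4]=3
SUB r3, r2, #5 → r3=3-5=-2
MOD r3, r2, #4 → r3=3%4=3
NEG r2 → r2=-(3)=-3
STR r2, [24] → M[24]=-3
After step 7: r2 = -3.

-3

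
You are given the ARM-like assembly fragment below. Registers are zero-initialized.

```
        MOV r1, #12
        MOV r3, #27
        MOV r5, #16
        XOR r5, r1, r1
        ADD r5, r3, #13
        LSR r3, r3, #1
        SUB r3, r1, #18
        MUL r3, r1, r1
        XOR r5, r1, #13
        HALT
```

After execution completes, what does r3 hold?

r1=12
r3=27
r5=16
r5=12^12=0
r5=27+13=40
r3=27>>1=13
r3=12-18=-6
r3=12*12=144
r5=12^13=1
halt.

144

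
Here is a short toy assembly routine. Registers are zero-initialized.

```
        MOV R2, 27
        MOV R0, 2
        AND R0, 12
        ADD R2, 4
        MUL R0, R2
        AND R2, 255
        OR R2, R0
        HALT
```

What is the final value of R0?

0

R2=27
R0=2
R0=2&12=0
R2=27+4=31
R0=0*31=0
R2=31&255=31
R2=31|0=31
halt.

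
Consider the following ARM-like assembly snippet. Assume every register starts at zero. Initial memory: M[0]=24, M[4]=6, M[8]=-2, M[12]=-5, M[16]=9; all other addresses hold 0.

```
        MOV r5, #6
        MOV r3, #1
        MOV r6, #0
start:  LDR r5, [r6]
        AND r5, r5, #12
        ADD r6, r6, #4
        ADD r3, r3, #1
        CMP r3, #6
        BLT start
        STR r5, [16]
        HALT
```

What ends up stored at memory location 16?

after MOV r5, #6: r5=6
after MOV r3, #1: r3=1
after MOV r6, #0: r6=0
after LDR r5, [r6]: r5=M[0]=24
after AND r5, r5, #12: r5=24&12=8
after ADD r6, r6, #4: r6=0+4=4
after ADD r3, r3, #1: r3=1+1=2
CMP r3, #6  (cmp 2,6)
BLT start: taken
after LDR r5, [r6]: r5=M[4]=6
after AND r5, r5, #12: r5=6&12=4
after ADD r6, r6, #4: r6=4+4=8
after ADD r3, r3, #1: r3=2+1=3
CMP r3, #6  (cmp 3,6)
BLT start: taken
after LDR r5, [r6]: r5=M[8]=-2
after AND r5, r5, #12: r5=(-2)&12=12
after ADD r6, r6, #4: r6=8+4=12
after ADD r3, r3, #1: r3=3+1=4
CMP r3, #6  (cmp 4,6)
BLT start: taken
after LDR r5, [r6]: r5=M[12]=-5
after AND r5, r5, #12: r5=(-5)&12=8
after ADD r6, r6, #4: r6=12+4=16
after ADD r3, r3, #1: r3=4+1=5
CMP r3, #6  (cmp 5,6)
BLT start: taken
after LDR r5, [r6]: r5=M[16]=9
after AND r5, r5, #12: r5=9&12=8
after ADD r6, r6, #4: r6=16+4=20
after ADD r3, r3, #1: r3=5+1=6
CMP r3, #6  (cmp 6,6)
BLT start: not taken
STR r5, [16] → M[16]=8
halt.

8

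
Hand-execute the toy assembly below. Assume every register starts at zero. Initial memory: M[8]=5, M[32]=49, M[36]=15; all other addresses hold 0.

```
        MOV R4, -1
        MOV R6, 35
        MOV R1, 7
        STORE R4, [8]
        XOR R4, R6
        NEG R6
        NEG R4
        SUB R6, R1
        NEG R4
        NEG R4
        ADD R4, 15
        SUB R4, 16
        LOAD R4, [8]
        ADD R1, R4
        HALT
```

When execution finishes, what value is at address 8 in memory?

after MOV R4, -1: R4=-1
after MOV R6, 35: R6=35
after MOV R1, 7: R1=7
STORE R4, [8] → M[8]=-1
after XOR R4, R6: R4=(-1)^35=-36
after NEG R6: R6=-(35)=-35
after NEG R4: R4=-(-36)=36
after SUB R6, R1: R6=(-35)-7=-42
after NEG R4: R4=-(36)=-36
after NEG R4: R4=-(-36)=36
after ADD R4, 15: R4=36+15=51
after SUB R4, 16: R4=51-16=35
after LOAD R4, [8]: R4=M[8]=-1
after ADD R1, R4: R1=7+(-1)=6
halt.

-1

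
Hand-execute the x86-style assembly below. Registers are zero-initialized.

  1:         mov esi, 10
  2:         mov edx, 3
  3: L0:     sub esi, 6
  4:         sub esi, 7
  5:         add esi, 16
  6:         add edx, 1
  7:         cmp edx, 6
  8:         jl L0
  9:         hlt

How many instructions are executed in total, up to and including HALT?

esi=10
edx=3
esi=10-6=4
esi=4-7=-3
esi=(-3)+16=13
edx=3+1=4
cmp edx, 6  (cmp 4,6)
jl L0: taken
esi=13-6=7
esi=7-7=0
esi=0+16=16
edx=4+1=5
cmp edx, 6  (cmp 5,6)
jl L0: taken
esi=16-6=10
esi=10-7=3
esi=3+16=19
edx=5+1=6
cmp edx, 6  (cmp 6,6)
jl L0: not taken
halt.
Total executed instructions: 21.

21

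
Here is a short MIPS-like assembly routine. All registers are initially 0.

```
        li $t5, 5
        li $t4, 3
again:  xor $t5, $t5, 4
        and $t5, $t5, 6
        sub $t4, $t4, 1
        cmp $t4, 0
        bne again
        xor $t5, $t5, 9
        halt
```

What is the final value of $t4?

0

$t5=5
$t4=3
$t5=5^4=1
$t5=1&6=0
$t4=3-1=2
cmp $t4, 0  (cmp 2,0)
bne again: taken
$t5=0^4=4
$t5=4&6=4
$t4=2-1=1
cmp $t4, 0  (cmp 1,0)
bne again: taken
$t5=4^4=0
$t5=0&6=0
$t4=1-1=0
cmp $t4, 0  (cmp 0,0)
bne again: not taken
$t5=0^9=9
halt.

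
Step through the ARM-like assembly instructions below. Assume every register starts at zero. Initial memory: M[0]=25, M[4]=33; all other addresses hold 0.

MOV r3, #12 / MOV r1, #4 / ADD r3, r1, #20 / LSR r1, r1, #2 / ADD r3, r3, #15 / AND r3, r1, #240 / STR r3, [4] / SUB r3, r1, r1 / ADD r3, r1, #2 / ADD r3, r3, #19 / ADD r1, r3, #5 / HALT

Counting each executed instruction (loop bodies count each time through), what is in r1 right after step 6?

MOV r3, #12 → r3=12
MOV r1, #4 → r1=4
ADD r3, r1, #20 → r3=4+20=24
LSR r1, r1, #2 → r1=4>>2=1
ADD r3, r3, #15 → r3=24+15=39
AND r3, r1, #240 → r3=1&240=0
After step 6: r1 = 1.

1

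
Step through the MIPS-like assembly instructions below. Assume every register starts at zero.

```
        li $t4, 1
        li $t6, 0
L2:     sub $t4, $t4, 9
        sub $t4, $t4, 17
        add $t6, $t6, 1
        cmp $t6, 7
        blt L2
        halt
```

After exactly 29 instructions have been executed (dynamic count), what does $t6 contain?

5

after li $t4, 1: $t4=1
after li $t6, 0: $t6=0
after sub $t4, $t4, 9: $t4=1-9=-8
after sub $t4, $t4, 17: $t4=(-8)-17=-25
after add $t6, $t6, 1: $t6=0+1=1
cmp $t6, 7  (cmp 1,7)
blt L2: taken
after sub $t4, $t4, 9: $t4=(-25)-9=-34
after sub $t4, $t4, 17: $t4=(-34)-17=-51
after add $t6, $t6, 1: $t6=1+1=2
cmp $t6, 7  (cmp 2,7)
blt L2: taken
after sub $t4, $t4, 9: $t4=(-51)-9=-60
after sub $t4, $t4, 17: $t4=(-60)-17=-77
after add $t6, $t6, 1: $t6=2+1=3
cmp $t6, 7  (cmp 3,7)
blt L2: taken
after sub $t4, $t4, 9: $t4=(-77)-9=-86
after sub $t4, $t4, 17: $t4=(-86)-17=-103
after add $t6, $t6, 1: $t6=3+1=4
cmp $t6, 7  (cmp 4,7)
blt L2: taken
after sub $t4, $t4, 9: $t4=(-103)-9=-112
after sub $t4, $t4, 17: $t4=(-112)-17=-129
after add $t6, $t6, 1: $t6=4+1=5
cmp $t6, 7  (cmp 5,7)
blt L2: taken
after sub $t4, $t4, 9: $t4=(-129)-9=-138
after sub $t4, $t4, 17: $t4=(-138)-17=-155
After step 29: $t6 = 5.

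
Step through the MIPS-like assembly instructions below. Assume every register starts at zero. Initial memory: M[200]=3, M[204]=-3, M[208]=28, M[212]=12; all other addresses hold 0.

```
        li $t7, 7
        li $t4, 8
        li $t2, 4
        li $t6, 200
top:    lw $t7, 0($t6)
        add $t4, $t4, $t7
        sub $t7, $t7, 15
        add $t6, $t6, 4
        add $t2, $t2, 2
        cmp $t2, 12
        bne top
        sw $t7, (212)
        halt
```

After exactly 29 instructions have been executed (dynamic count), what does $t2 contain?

after li $t7, 7: $t7=7
after li $t4, 8: $t4=8
after li $t2, 4: $t2=4
after li $t6, 200: $t6=200
after lw $t7, 0($t6): $t7=M[200]=3
after add $t4, $t4, $t7: $t4=8+3=11
after sub $t7, $t7, 15: $t7=3-15=-12
after add $t6, $t6, 4: $t6=200+4=204
after add $t2, $t2, 2: $t2=4+2=6
cmp $t2, 12  (cmp 6,12)
bne top: taken
after lw $t7, 0($t6): $t7=M[204]=-3
after add $t4, $t4, $t7: $t4=11+(-3)=8
after sub $t7, $t7, 15: $t7=(-3)-15=-18
after add $t6, $t6, 4: $t6=204+4=208
after add $t2, $t2, 2: $t2=6+2=8
cmp $t2, 12  (cmp 8,12)
bne top: taken
after lw $t7, 0($t6): $t7=M[208]=28
after add $t4, $t4, $t7: $t4=8+28=36
after sub $t7, $t7, 15: $t7=28-15=13
after add $t6, $t6, 4: $t6=208+4=212
after add $t2, $t2, 2: $t2=8+2=10
cmp $t2, 12  (cmp 10,12)
bne top: taken
after lw $t7, 0($t6): $t7=M[212]=12
after add $t4, $t4, $t7: $t4=36+12=48
after sub $t7, $t7, 15: $t7=12-15=-3
after add $t6, $t6, 4: $t6=212+4=216
After step 29: $t2 = 10.

10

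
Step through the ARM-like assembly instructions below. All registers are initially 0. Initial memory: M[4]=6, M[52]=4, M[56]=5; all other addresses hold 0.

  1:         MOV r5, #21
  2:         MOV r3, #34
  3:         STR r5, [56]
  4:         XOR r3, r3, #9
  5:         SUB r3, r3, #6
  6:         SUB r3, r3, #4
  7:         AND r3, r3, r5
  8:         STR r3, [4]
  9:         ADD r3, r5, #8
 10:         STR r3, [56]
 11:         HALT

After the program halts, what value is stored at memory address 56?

after MOV r5, #21: r5=21
after MOV r3, #34: r3=34
STR r5, [56] → M[56]=21
after XOR r3, r3, #9: r3=34^9=43
after SUB r3, r3, #6: r3=43-6=37
after SUB r3, r3, #4: r3=37-4=33
after AND r3, r3, r5: r3=33&21=1
STR r3, [4] → M[4]=1
after ADD r3, r5, #8: r3=21+8=29
STR r3, [56] → M[56]=29
halt.

29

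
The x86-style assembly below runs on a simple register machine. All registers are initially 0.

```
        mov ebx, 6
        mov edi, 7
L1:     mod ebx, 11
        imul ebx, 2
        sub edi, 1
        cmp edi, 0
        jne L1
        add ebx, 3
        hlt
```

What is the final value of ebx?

23

mov ebx, 6 → ebx=6
mov edi, 7 → edi=7
mod ebx, 11 → ebx=6%11=6
imul ebx, 2 → ebx=6*2=12
sub edi, 1 → edi=7-1=6
cmp edi, 0  (cmp 6,0)
jne L1: taken
mod ebx, 11 → ebx=12%11=1
imul ebx, 2 → ebx=1*2=2
sub edi, 1 → edi=6-1=5
cmp edi, 0  (cmp 5,0)
jne L1: taken
mod ebx, 11 → ebx=2%11=2
imul ebx, 2 → ebx=2*2=4
sub edi, 1 → edi=5-1=4
cmp edi, 0  (cmp 4,0)
jne L1: taken
mod ebx, 11 → ebx=4%11=4
imul ebx, 2 → ebx=4*2=8
sub edi, 1 → edi=4-1=3
cmp edi, 0  (cmp 3,0)
jne L1: taken
mod ebx, 11 → ebx=8%11=8
imul ebx, 2 → ebx=8*2=16
sub edi, 1 → edi=3-1=2
cmp edi, 0  (cmp 2,0)
jne L1: taken
mod ebx, 11 → ebx=16%11=5
imul ebx, 2 → ebx=5*2=10
sub edi, 1 → edi=2-1=1
cmp edi, 0  (cmp 1,0)
jne L1: taken
mod ebx, 11 → ebx=10%11=10
imul ebx, 2 → ebx=10*2=20
sub edi, 1 → edi=1-1=0
cmp edi, 0  (cmp 0,0)
jne L1: not taken
add ebx, 3 → ebx=20+3=23
halt.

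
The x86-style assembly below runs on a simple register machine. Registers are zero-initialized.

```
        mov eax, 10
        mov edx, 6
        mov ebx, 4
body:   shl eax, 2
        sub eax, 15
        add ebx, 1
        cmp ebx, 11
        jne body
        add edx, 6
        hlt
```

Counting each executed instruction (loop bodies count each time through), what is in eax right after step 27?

eax=10
edx=6
ebx=4
eax=10<<2=40
eax=40-15=25
ebx=4+1=5
cmp ebx, 11  (cmp 5,11)
jne body: taken
eax=25<<2=100
eax=100-15=85
ebx=5+1=6
cmp ebx, 11  (cmp 6,11)
jne body: taken
eax=85<<2=340
eax=340-15=325
ebx=6+1=7
cmp ebx, 11  (cmp 7,11)
jne body: taken
eax=325<<2=1300
eax=1300-15=1285
ebx=7+1=8
cmp ebx, 11  (cmp 8,11)
jne body: taken
eax=1285<<2=5140
eax=5140-15=5125
ebx=8+1=9
cmp ebx, 11  (cmp 9,11)
After step 27: eax = 5125.

5125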